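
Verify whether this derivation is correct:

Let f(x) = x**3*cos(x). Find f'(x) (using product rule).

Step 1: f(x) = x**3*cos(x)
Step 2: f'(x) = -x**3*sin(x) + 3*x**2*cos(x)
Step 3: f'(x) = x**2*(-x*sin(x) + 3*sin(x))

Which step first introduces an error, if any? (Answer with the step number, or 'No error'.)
Step 3

Step 3 is incorrect due to a wrong trig function.
The step shows: x**2*(-x*sin(x) + 3*sin(x))
The correct value should be: x**2*(-x*sin(x) + 3*cos(x))

Explanation: cos(x) was incorrectly written as sin(x): the term x**2*(-x*sin(x) + 3*cos(x)) was incorrectly written as x**2*(-x*sin(x) + 3*sin(x))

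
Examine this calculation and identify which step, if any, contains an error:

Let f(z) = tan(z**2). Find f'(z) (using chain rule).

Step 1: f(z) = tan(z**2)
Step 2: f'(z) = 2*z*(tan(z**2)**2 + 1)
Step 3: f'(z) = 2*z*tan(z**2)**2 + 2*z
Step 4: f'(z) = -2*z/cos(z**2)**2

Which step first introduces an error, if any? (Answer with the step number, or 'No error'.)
Step 4

Step 4 is incorrect due to a sign flip.
The step shows: -2*z/cos(z**2)**2
The correct value should be: 2*z/cos(z**2)**2

Explanation: The sign of the whole expression was flipped: the term 2*z/cos(z**2)**2 was incorrectly written as -2*z/cos(z**2)**2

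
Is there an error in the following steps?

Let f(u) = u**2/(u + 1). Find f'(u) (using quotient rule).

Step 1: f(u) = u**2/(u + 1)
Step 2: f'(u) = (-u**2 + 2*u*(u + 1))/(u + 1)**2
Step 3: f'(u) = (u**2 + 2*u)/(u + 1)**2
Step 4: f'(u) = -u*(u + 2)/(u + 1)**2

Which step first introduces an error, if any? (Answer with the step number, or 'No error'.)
Step 4

Step 4 is incorrect due to a sign flip.
The step shows: -u*(u + 2)/(u + 1)**2
The correct value should be: u*(u + 2)/(u + 1)**2

Explanation: The sign of the whole expression was flipped: the term u*(u + 2)/(u + 1)**2 was incorrectly written as -u*(u + 2)/(u + 1)**2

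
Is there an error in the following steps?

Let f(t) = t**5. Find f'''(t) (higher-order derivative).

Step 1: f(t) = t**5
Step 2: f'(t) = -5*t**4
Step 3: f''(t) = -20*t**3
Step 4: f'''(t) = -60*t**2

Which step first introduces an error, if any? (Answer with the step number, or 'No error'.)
Step 2

Step 2 is incorrect due to a sign flip.
The step shows: -5*t**4
The correct value should be: 5*t**4

Explanation: The sign of the whole expression was flipped: the term 5*t**4 was incorrectly written as -5*t**4
The later steps are derived from this incorrect expression, so the error originates in Step 2.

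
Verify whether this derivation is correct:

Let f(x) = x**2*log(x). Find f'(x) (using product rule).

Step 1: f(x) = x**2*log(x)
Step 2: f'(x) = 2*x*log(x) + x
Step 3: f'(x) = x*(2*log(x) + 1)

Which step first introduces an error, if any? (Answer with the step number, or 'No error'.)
No error

All steps in this derivation are correct.
The final answer f'(x) = x*(2*log(x) + 1) is valid.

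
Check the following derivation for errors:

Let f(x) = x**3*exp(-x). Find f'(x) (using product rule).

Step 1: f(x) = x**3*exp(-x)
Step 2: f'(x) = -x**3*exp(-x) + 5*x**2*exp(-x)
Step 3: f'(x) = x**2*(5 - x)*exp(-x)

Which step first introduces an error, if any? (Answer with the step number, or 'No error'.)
Step 2

Step 2 is incorrect due to a wrong coefficient.
The step shows: -x**3*exp(-x) + 5*x**2*exp(-x)
The correct value should be: -x**3*exp(-x) + 3*x**2*exp(-x)

Explanation: The coefficient 3 was incorrectly written as 5: the term 3*x**2*exp(-x) was incorrectly written as 5*x**2*exp(-x)
The later steps are derived from this incorrect expression, so the error originates in Step 2.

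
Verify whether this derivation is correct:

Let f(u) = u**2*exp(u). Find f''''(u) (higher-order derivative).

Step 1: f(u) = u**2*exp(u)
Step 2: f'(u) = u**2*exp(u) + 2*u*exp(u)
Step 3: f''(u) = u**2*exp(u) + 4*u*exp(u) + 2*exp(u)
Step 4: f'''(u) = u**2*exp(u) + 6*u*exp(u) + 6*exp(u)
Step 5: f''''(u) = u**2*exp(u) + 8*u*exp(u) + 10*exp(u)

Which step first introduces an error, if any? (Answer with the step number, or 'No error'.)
Step 5

Step 5 is incorrect due to a wrong coefficient.
The step shows: u**2*exp(u) + 8*u*exp(u) + 10*exp(u)
The correct value should be: u**2*exp(u) + 8*u*exp(u) + 12*exp(u)

Explanation: The coefficient 12 was incorrectly written as 10: the term 12*exp(u) was incorrectly written as 10*exp(u)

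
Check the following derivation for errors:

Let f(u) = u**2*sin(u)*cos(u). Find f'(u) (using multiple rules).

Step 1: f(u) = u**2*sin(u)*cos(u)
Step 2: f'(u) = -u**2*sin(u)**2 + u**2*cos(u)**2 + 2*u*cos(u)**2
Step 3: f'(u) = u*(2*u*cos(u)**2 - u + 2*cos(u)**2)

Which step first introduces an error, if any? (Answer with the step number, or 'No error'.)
Step 2

Step 2 is incorrect due to a wrong trig function.
The step shows: -u**2*sin(u)**2 + u**2*cos(u)**2 + 2*u*cos(u)**2
The correct value should be: -u**2*sin(u)**2 + u**2*cos(u)**2 + 2*u*sin(u)*cos(u)

Explanation: sin(u) was incorrectly written as cos(u): the term 2*u*sin(u)*cos(u) was incorrectly written as 2*u*cos(u)**2
The later steps are derived from this incorrect expression, so the error originates in Step 2.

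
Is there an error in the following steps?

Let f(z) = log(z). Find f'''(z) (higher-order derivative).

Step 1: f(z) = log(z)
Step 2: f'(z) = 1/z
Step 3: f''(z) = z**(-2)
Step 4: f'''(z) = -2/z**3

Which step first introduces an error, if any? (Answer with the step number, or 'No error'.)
Step 3

Step 3 is incorrect due to a sign flip.
The step shows: z**(-2)
The correct value should be: -1/z**2

Explanation: The sign of the whole expression was flipped: the term -1/z**2 was incorrectly written as z**(-2)
The later steps are derived from this incorrect expression, so the error originates in Step 3.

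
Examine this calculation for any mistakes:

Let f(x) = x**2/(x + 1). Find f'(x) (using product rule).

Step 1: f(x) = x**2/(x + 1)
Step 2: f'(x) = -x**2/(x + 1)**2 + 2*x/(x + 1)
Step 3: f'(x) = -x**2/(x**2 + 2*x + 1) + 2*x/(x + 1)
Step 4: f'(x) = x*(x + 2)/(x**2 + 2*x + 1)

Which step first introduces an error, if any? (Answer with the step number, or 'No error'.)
No error

All steps in this derivation are correct.
The final answer f'(x) = x*(x + 2)/(x**2 + 2*x + 1) is valid.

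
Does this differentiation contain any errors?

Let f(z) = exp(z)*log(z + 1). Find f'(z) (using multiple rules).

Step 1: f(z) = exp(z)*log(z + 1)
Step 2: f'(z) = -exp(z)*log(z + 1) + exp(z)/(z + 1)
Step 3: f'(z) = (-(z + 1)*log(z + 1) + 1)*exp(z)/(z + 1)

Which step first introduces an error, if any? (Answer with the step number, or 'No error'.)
Step 2

Step 2 is incorrect due to a sign flip.
The step shows: -exp(z)*log(z + 1) + exp(z)/(z + 1)
The correct value should be: exp(z)*log(z + 1) + exp(z)/(z + 1)

Explanation: The sign of one term was flipped: the term exp(z)*log(z + 1) was incorrectly written as -exp(z)*log(z + 1)
The later steps are derived from this incorrect expression, so the error originates in Step 2.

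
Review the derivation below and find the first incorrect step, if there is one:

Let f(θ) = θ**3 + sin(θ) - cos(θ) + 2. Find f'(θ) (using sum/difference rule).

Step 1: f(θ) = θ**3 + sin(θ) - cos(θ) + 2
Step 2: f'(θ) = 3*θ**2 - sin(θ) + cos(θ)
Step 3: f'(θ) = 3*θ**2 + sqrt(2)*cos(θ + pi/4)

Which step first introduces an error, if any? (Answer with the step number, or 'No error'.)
Step 2

Step 2 is incorrect due to a sign flip.
The step shows: 3*θ**2 - sin(θ) + cos(θ)
The correct value should be: 3*θ**2 + sin(θ) + cos(θ)

Explanation: The sign of one term was flipped: the term sin(θ) was incorrectly written as -sin(θ)
The later steps are derived from this incorrect expression, so the error originates in Step 2.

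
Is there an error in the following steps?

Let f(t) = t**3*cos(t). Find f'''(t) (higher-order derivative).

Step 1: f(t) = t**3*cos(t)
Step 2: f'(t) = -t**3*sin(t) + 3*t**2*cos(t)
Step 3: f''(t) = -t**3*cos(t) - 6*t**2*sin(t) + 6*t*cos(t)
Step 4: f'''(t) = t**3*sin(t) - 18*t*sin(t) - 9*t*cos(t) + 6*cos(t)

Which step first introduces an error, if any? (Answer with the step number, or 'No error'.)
Step 4

Step 4 is incorrect due to a wrong exponent.
The step shows: t**3*sin(t) - 18*t*sin(t) - 9*t*cos(t) + 6*cos(t)
The correct value should be: t**3*sin(t) - 9*t**2*cos(t) - 18*t*sin(t) + 6*cos(t)

Explanation: The exponent 2 on t was incorrectly written as 1: the term -9*t**2*cos(t) was incorrectly written as -9*t*cos(t)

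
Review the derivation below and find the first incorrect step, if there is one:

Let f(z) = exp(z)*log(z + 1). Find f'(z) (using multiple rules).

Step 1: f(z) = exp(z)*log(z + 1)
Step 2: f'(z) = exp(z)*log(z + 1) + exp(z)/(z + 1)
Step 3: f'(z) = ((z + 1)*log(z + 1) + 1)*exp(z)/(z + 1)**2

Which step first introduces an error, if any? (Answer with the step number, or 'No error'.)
Step 3

Step 3 is incorrect due to a wrong exponent.
The step shows: ((z + 1)*log(z + 1) + 1)*exp(z)/(z + 1)**2
The correct value should be: ((z + 1)*log(z + 1) + 1)*exp(z)/(z + 1)

Explanation: The exponent -1 on z + 1 was incorrectly written as -2: the term ((z + 1)*log(z + 1) + 1)*exp(z)/(z + 1) was incorrectly written as ((z + 1)*log(z + 1) + 1)*exp(z)/(z + 1)**2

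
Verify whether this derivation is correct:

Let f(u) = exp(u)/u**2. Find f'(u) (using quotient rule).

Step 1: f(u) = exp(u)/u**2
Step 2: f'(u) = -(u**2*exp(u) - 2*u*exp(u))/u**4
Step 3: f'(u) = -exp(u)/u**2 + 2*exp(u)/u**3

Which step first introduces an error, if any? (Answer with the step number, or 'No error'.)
Step 2

Step 2 is incorrect due to a sign flip.
The step shows: -(u**2*exp(u) - 2*u*exp(u))/u**4
The correct value should be: (u**2*exp(u) - 2*u*exp(u))/u**4

Explanation: The sign of the whole expression was flipped: the term (u**2*exp(u) - 2*u*exp(u))/u**4 was incorrectly written as -(u**2*exp(u) - 2*u*exp(u))/u**4
The later steps are derived from this incorrect expression, so the error originates in Step 2.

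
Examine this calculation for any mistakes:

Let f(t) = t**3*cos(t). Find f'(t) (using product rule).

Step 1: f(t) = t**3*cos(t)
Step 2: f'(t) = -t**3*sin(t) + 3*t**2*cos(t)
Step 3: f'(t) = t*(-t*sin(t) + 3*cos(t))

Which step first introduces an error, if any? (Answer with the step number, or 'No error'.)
Step 3

Step 3 is incorrect due to a wrong exponent.
The step shows: t*(-t*sin(t) + 3*cos(t))
The correct value should be: t**2*(-t*sin(t) + 3*cos(t))

Explanation: The exponent 2 on t was incorrectly written as 1: the term t**2*(-t*sin(t) + 3*cos(t)) was incorrectly written as t*(-t*sin(t) + 3*cos(t))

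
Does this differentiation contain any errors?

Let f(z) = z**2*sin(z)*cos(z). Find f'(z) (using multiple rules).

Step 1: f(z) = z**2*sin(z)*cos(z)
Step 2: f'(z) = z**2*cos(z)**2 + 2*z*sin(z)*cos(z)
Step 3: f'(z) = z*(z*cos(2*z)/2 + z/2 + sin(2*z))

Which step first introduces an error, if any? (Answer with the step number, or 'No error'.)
Step 2

Step 2 is incorrect due to a dropped term.
The step shows: z**2*cos(z)**2 + 2*z*sin(z)*cos(z)
The correct value should be: -z**2*sin(z)**2 + z**2*cos(z)**2 + 2*z*sin(z)*cos(z)

Explanation: A term was dropped: the term -z**2*sin(z)**2 was incorrectly omitted
The later steps are derived from this incorrect expression, so the error originates in Step 2.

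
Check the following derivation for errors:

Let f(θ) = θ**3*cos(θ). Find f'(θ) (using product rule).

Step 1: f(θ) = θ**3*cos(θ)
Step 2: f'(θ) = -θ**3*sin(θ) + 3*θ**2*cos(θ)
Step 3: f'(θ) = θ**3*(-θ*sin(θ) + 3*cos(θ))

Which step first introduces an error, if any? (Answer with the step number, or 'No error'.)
Step 3

Step 3 is incorrect due to a wrong exponent.
The step shows: θ**3*(-θ*sin(θ) + 3*cos(θ))
The correct value should be: θ**2*(-θ*sin(θ) + 3*cos(θ))

Explanation: The exponent 2 on θ was incorrectly written as 3: the term θ**2*(-θ*sin(θ) + 3*cos(θ)) was incorrectly written as θ**3*(-θ*sin(θ) + 3*cos(θ))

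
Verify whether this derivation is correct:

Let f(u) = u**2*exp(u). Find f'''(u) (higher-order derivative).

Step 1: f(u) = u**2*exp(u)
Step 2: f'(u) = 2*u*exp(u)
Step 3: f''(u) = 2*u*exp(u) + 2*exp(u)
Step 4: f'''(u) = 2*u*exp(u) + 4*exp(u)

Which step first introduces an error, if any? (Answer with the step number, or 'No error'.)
Step 2

Step 2 is incorrect due to a dropped term.
The step shows: 2*u*exp(u)
The correct value should be: u**2*exp(u) + 2*u*exp(u)

Explanation: A term was dropped: the term u**2*exp(u) was incorrectly omitted
The later steps are derived from this incorrect expression, so the error originates in Step 2.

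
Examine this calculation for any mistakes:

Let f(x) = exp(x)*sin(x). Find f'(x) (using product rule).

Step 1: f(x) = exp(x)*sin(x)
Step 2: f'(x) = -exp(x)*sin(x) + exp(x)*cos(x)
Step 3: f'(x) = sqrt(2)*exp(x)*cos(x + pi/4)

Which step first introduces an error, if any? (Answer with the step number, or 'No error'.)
Step 2

Step 2 is incorrect due to a sign flip.
The step shows: -exp(x)*sin(x) + exp(x)*cos(x)
The correct value should be: exp(x)*sin(x) + exp(x)*cos(x)

Explanation: The sign of one term was flipped: the term exp(x)*sin(x) was incorrectly written as -exp(x)*sin(x)
The later steps are derived from this incorrect expression, so the error originates in Step 2.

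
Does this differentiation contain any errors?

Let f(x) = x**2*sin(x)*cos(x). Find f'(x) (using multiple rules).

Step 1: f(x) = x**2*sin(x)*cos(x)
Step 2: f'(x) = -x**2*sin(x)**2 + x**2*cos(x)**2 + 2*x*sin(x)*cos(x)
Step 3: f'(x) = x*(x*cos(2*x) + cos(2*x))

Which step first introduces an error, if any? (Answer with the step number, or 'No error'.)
Step 3

Step 3 is incorrect due to a wrong trig function.
The step shows: x*(x*cos(2*x) + cos(2*x))
The correct value should be: x*(x*cos(2*x) + sin(2*x))

Explanation: sin(2*x) was incorrectly written as cos(2*x): the term x*(x*cos(2*x) + sin(2*x)) was incorrectly written as x*(x*cos(2*x) + cos(2*x))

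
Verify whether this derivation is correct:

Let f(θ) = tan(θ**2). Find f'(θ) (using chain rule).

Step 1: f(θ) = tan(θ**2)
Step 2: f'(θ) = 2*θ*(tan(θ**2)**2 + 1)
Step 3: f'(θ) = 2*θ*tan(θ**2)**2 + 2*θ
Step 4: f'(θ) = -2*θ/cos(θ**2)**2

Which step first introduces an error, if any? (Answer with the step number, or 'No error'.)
Step 4

Step 4 is incorrect due to a sign flip.
The step shows: -2*θ/cos(θ**2)**2
The correct value should be: 2*θ/cos(θ**2)**2

Explanation: The sign of the whole expression was flipped: the term 2*θ/cos(θ**2)**2 was incorrectly written as -2*θ/cos(θ**2)**2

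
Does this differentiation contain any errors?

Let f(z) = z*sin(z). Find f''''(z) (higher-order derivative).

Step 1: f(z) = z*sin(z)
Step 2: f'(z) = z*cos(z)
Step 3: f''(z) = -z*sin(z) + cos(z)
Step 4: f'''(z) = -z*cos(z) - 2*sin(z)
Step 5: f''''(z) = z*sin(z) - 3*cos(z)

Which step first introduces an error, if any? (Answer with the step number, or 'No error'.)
Step 2

Step 2 is incorrect due to a dropped term.
The step shows: z*cos(z)
The correct value should be: z*cos(z) + sin(z)

Explanation: A term was dropped: the term sin(z) was incorrectly omitted
The later steps are derived from this incorrect expression, so the error originates in Step 2.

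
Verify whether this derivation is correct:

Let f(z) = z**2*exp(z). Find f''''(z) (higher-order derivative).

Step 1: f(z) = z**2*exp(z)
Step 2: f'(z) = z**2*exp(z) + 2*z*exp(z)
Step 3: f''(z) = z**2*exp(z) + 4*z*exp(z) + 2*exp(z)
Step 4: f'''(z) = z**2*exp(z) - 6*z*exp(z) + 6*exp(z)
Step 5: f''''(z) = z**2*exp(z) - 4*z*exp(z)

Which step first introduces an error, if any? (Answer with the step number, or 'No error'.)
Step 4

Step 4 is incorrect due to a sign flip.
The step shows: z**2*exp(z) - 6*z*exp(z) + 6*exp(z)
The correct value should be: z**2*exp(z) + 6*z*exp(z) + 6*exp(z)

Explanation: The sign of one term was flipped: the term 6*z*exp(z) was incorrectly written as -6*z*exp(z)
The later steps are derived from this incorrect expression, so the error originates in Step 4.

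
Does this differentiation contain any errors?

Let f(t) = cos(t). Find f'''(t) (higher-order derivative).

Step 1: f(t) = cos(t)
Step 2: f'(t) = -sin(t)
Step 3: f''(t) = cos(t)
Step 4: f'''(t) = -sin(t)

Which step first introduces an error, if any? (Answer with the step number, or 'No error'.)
Step 3

Step 3 is incorrect due to a sign flip.
The step shows: cos(t)
The correct value should be: -cos(t)

Explanation: The sign of the whole expression was flipped: the term -cos(t) was incorrectly written as cos(t)
The later steps are derived from this incorrect expression, so the error originates in Step 3.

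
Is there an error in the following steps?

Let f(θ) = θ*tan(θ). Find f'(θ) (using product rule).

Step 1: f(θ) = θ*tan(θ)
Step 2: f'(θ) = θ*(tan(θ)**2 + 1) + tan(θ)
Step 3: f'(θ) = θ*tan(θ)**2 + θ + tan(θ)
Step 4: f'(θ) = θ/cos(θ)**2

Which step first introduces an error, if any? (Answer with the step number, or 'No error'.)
Step 4

Step 4 is incorrect due to a dropped term.
The step shows: θ/cos(θ)**2
The correct value should be: θ/cos(θ)**2 + tan(θ)

Explanation: A term was dropped: the term tan(θ) was incorrectly omitted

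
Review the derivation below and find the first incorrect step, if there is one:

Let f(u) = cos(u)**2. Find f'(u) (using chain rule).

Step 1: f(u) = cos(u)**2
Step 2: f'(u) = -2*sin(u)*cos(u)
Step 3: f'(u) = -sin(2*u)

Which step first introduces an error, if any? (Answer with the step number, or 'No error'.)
No error

All steps in this derivation are correct.
The final answer f'(u) = -sin(2*u) is valid.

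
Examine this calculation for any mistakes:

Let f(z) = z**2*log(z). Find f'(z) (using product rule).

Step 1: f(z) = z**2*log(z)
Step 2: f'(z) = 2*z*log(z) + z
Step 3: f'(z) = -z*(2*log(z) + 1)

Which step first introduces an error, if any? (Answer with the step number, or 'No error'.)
Step 3

Step 3 is incorrect due to a sign flip.
The step shows: -z*(2*log(z) + 1)
The correct value should be: z*(2*log(z) + 1)

Explanation: The sign of the whole expression was flipped: the term z*(2*log(z) + 1) was incorrectly written as -z*(2*log(z) + 1)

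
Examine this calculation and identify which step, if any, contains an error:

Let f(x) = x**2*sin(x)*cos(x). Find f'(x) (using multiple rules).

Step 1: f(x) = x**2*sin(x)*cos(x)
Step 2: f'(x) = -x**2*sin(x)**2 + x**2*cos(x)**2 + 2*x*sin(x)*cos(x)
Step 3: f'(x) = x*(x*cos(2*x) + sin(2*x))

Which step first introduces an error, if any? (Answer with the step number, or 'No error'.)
No error

All steps in this derivation are correct.
The final answer f'(x) = x*(x*cos(2*x) + sin(2*x)) is valid.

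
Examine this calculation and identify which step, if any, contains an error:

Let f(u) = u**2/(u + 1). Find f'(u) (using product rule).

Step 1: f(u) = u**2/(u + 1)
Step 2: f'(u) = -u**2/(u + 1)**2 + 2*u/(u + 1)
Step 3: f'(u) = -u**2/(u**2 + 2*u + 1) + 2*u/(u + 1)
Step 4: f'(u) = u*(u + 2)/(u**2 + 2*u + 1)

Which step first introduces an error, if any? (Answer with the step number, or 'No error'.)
No error

All steps in this derivation are correct.
The final answer f'(u) = u*(u + 2)/(u**2 + 2*u + 1) is valid.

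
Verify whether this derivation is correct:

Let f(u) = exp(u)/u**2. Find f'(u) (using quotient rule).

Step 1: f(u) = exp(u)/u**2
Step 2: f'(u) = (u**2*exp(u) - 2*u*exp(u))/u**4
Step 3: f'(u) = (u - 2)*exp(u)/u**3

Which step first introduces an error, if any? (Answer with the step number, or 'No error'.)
No error

All steps in this derivation are correct.
The final answer f'(u) = (u - 2)*exp(u)/u**3 is valid.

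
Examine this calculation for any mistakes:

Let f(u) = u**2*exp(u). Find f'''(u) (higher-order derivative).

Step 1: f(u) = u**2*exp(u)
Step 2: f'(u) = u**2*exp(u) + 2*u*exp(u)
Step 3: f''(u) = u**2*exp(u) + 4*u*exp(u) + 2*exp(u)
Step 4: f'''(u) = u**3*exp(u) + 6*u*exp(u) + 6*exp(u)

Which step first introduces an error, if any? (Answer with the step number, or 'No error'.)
Step 4

Step 4 is incorrect due to a wrong exponent.
The step shows: u**3*exp(u) + 6*u*exp(u) + 6*exp(u)
The correct value should be: u**2*exp(u) + 6*u*exp(u) + 6*exp(u)

Explanation: The exponent 2 on u was incorrectly written as 3: the term u**2*exp(u) was incorrectly written as u**3*exp(u)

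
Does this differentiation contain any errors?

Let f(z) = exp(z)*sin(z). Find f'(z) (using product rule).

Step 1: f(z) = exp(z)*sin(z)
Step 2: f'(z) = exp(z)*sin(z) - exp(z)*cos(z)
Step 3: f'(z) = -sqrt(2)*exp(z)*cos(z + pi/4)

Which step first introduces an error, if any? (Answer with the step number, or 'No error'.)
Step 2

Step 2 is incorrect due to a sign flip.
The step shows: exp(z)*sin(z) - exp(z)*cos(z)
The correct value should be: exp(z)*sin(z) + exp(z)*cos(z)

Explanation: The sign of one term was flipped: the term exp(z)*cos(z) was incorrectly written as -exp(z)*cos(z)
The later steps are derived from this incorrect expression, so the error originates in Step 2.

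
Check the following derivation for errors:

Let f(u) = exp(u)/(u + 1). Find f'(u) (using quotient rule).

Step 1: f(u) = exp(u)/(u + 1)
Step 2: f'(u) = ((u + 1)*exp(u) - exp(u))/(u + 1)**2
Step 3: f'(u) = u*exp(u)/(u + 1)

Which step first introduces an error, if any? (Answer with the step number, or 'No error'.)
Step 3

Step 3 is incorrect due to a wrong exponent.
The step shows: u*exp(u)/(u + 1)
The correct value should be: u*exp(u)/(u + 1)**2

Explanation: The exponent -2 on u + 1 was incorrectly written as -1: the term u*exp(u)/(u + 1)**2 was incorrectly written as u*exp(u)/(u + 1)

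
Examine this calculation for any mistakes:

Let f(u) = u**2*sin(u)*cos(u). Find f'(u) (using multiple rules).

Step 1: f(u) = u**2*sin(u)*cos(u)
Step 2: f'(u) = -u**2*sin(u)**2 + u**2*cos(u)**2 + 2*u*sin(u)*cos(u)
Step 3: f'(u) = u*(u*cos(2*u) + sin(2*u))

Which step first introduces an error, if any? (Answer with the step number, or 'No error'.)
No error

All steps in this derivation are correct.
The final answer f'(u) = u*(u*cos(2*u) + sin(2*u)) is valid.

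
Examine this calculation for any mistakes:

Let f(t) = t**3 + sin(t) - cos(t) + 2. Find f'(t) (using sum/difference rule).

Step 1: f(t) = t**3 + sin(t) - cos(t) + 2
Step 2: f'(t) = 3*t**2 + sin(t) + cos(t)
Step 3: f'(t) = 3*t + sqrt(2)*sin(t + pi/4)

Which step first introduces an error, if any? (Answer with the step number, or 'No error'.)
Step 3

Step 3 is incorrect due to a wrong exponent.
The step shows: 3*t + sqrt(2)*sin(t + pi/4)
The correct value should be: 3*t**2 + sqrt(2)*sin(t + pi/4)

Explanation: The exponent 2 on t was incorrectly written as 1: the term 3*t**2 was incorrectly written as 3*t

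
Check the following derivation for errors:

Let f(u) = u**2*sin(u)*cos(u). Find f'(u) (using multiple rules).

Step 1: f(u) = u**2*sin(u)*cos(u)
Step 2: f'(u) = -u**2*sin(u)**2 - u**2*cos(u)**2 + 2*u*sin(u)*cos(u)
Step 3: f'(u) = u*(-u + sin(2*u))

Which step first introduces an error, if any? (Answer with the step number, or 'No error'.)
Step 2

Step 2 is incorrect due to a sign flip.
The step shows: -u**2*sin(u)**2 - u**2*cos(u)**2 + 2*u*sin(u)*cos(u)
The correct value should be: -u**2*sin(u)**2 + u**2*cos(u)**2 + 2*u*sin(u)*cos(u)

Explanation: The sign of one term was flipped: the term u**2*cos(u)**2 was incorrectly written as -u**2*cos(u)**2
The later steps are derived from this incorrect expression, so the error originates in Step 2.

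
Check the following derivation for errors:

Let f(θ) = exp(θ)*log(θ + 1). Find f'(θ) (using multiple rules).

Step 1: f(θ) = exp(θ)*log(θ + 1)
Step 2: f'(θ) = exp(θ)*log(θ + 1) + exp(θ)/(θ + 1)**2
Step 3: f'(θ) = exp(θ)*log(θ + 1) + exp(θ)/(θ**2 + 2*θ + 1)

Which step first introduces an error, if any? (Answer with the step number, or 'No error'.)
Step 2

Step 2 is incorrect due to a wrong exponent.
The step shows: exp(θ)*log(θ + 1) + exp(θ)/(θ + 1)**2
The correct value should be: exp(θ)*log(θ + 1) + exp(θ)/(θ + 1)

Explanation: The exponent -1 on θ + 1 was incorrectly written as -2: the term exp(θ)/(θ + 1) was incorrectly written as exp(θ)/(θ + 1)**2
The later steps are derived from this incorrect expression, so the error originates in Step 2.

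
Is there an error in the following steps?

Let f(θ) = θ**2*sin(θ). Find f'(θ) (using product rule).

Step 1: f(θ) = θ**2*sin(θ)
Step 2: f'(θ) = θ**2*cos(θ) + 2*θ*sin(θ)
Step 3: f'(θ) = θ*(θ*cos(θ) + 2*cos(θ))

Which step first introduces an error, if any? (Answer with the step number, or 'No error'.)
Step 3

Step 3 is incorrect due to a wrong trig function.
The step shows: θ*(θ*cos(θ) + 2*cos(θ))
The correct value should be: θ*(θ*cos(θ) + 2*sin(θ))

Explanation: sin(θ) was incorrectly written as cos(θ): the term θ*(θ*cos(θ) + 2*sin(θ)) was incorrectly written as θ*(θ*cos(θ) + 2*cos(θ))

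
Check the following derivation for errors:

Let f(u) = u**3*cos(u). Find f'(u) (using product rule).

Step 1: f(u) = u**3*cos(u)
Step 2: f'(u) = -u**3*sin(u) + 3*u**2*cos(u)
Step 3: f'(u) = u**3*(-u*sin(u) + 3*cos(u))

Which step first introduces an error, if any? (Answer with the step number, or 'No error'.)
Step 3

Step 3 is incorrect due to a wrong exponent.
The step shows: u**3*(-u*sin(u) + 3*cos(u))
The correct value should be: u**2*(-u*sin(u) + 3*cos(u))

Explanation: The exponent 2 on u was incorrectly written as 3: the term u**2*(-u*sin(u) + 3*cos(u)) was incorrectly written as u**3*(-u*sin(u) + 3*cos(u))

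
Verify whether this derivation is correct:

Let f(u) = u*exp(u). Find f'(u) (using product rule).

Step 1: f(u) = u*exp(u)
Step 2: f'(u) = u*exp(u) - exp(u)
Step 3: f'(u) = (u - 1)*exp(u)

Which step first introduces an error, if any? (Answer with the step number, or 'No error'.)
Step 2

Step 2 is incorrect due to a sign flip.
The step shows: u*exp(u) - exp(u)
The correct value should be: u*exp(u) + exp(u)

Explanation: The sign of one term was flipped: the term exp(u) was incorrectly written as -exp(u)
The later steps are derived from this incorrect expression, so the error originates in Step 2.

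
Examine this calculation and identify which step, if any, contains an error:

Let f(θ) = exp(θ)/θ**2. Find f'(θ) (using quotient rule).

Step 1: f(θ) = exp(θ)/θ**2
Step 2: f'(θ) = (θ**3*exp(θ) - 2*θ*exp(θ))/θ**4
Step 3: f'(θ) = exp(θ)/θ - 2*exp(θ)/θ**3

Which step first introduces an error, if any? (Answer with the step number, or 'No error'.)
Step 2

Step 2 is incorrect due to a wrong exponent.
The step shows: (θ**3*exp(θ) - 2*θ*exp(θ))/θ**4
The correct value should be: (θ**2*exp(θ) - 2*θ*exp(θ))/θ**4

Explanation: The exponent 2 on θ was incorrectly written as 3: the term (θ**2*exp(θ) - 2*θ*exp(θ))/θ**4 was incorrectly written as (θ**3*exp(θ) - 2*θ*exp(θ))/θ**4
The later steps are derived from this incorrect expression, so the error originates in Step 2.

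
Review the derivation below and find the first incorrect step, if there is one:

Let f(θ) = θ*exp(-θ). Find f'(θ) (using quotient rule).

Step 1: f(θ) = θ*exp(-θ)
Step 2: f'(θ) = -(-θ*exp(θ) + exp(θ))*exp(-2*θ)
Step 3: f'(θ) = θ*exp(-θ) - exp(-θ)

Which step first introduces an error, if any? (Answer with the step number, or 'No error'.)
Step 2

Step 2 is incorrect due to a sign flip.
The step shows: -(-θ*exp(θ) + exp(θ))*exp(-2*θ)
The correct value should be: (-θ*exp(θ) + exp(θ))*exp(-2*θ)

Explanation: The sign of the whole expression was flipped: the term (-θ*exp(θ) + exp(θ))*exp(-2*θ) was incorrectly written as -(-θ*exp(θ) + exp(θ))*exp(-2*θ)
The later steps are derived from this incorrect expression, so the error originates in Step 2.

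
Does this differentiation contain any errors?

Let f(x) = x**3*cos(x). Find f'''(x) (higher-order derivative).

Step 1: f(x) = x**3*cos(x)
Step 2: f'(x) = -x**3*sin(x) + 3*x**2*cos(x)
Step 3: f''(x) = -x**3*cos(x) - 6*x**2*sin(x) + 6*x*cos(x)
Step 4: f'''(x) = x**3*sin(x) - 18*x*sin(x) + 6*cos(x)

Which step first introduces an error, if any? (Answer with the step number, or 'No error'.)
Step 4

Step 4 is incorrect due to a dropped term.
The step shows: x**3*sin(x) - 18*x*sin(x) + 6*cos(x)
The correct value should be: x**3*sin(x) - 9*x**2*cos(x) - 18*x*sin(x) + 6*cos(x)

Explanation: A term was dropped: the term -9*x**2*cos(x) was incorrectly omitted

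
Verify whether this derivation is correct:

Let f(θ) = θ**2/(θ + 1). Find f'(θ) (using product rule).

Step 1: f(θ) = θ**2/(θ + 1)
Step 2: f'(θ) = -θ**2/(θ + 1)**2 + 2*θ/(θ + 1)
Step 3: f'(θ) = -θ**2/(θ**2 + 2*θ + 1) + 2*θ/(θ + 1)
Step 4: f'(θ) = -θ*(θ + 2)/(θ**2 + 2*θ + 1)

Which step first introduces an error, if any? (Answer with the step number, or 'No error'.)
Step 4

Step 4 is incorrect due to a sign flip.
The step shows: -θ*(θ + 2)/(θ**2 + 2*θ + 1)
The correct value should be: θ*(θ + 2)/(θ**2 + 2*θ + 1)

Explanation: The sign of the whole expression was flipped: the term θ*(θ + 2)/(θ**2 + 2*θ + 1) was incorrectly written as -θ*(θ + 2)/(θ**2 + 2*θ + 1)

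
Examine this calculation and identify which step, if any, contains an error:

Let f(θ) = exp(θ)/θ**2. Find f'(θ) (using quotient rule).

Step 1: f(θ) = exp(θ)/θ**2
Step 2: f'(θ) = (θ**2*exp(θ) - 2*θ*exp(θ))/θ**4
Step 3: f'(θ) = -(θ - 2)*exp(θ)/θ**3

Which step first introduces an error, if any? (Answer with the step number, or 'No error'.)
Step 3

Step 3 is incorrect due to a sign flip.
The step shows: -(θ - 2)*exp(θ)/θ**3
The correct value should be: (θ - 2)*exp(θ)/θ**3

Explanation: The sign of the whole expression was flipped: the term (θ - 2)*exp(θ)/θ**3 was incorrectly written as -(θ - 2)*exp(θ)/θ**3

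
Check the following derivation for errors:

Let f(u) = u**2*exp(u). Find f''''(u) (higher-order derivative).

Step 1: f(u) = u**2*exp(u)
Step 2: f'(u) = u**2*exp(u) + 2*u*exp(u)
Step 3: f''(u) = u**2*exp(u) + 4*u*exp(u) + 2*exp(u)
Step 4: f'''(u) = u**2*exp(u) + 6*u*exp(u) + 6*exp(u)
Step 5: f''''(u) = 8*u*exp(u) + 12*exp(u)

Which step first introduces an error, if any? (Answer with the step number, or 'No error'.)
Step 5

Step 5 is incorrect due to a dropped term.
The step shows: 8*u*exp(u) + 12*exp(u)
The correct value should be: u**2*exp(u) + 8*u*exp(u) + 12*exp(u)

Explanation: A term was dropped: the term u**2*exp(u) was incorrectly omitted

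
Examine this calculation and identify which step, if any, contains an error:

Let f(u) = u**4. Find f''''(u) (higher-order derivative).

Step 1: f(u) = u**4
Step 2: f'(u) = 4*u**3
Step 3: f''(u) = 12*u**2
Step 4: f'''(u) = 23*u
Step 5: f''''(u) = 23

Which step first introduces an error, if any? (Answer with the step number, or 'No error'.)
Step 4

Step 4 is incorrect due to a wrong coefficient.
The step shows: 23*u
The correct value should be: 24*u

Explanation: The coefficient 24 was incorrectly written as 23: the term 24*u was incorrectly written as 23*u
The later steps are derived from this incorrect expression, so the error originates in Step 4.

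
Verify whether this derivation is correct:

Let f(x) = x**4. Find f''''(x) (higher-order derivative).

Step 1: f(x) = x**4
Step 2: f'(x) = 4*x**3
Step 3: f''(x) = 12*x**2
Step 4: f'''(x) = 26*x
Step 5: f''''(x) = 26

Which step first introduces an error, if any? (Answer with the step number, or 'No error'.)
Step 4

Step 4 is incorrect due to a wrong coefficient.
The step shows: 26*x
The correct value should be: 24*x

Explanation: The coefficient 24 was incorrectly written as 26: the term 24*x was incorrectly written as 26*x
The later steps are derived from this incorrect expression, so the error originates in Step 4.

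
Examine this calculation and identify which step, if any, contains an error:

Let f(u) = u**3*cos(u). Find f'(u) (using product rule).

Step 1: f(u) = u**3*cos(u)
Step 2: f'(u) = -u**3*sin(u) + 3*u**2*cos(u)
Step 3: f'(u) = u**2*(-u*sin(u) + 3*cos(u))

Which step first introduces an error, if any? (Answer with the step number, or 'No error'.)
No error

All steps in this derivation are correct.
The final answer f'(u) = u**2*(-u*sin(u) + 3*cos(u)) is valid.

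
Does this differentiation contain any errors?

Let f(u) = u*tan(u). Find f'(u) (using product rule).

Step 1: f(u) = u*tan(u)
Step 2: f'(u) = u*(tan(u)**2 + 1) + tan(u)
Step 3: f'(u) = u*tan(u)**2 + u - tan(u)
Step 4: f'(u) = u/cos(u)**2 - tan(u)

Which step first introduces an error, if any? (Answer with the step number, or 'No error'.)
Step 3

Step 3 is incorrect due to a sign flip.
The step shows: u*tan(u)**2 + u - tan(u)
The correct value should be: u*tan(u)**2 + u + tan(u)

Explanation: The sign of one term was flipped: the term tan(u) was incorrectly written as -tan(u)
The later steps are derived from this incorrect expression, so the error originates in Step 3.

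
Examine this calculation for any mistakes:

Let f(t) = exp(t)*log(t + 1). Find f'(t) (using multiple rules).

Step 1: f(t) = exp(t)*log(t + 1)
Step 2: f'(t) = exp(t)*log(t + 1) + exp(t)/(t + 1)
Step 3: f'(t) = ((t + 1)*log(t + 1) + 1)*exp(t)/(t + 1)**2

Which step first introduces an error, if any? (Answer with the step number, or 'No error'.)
Step 3

Step 3 is incorrect due to a wrong exponent.
The step shows: ((t + 1)*log(t + 1) + 1)*exp(t)/(t + 1)**2
The correct value should be: ((t + 1)*log(t + 1) + 1)*exp(t)/(t + 1)

Explanation: The exponent -1 on t + 1 was incorrectly written as -2: the term ((t + 1)*log(t + 1) + 1)*exp(t)/(t + 1) was incorrectly written as ((t + 1)*log(t + 1) + 1)*exp(t)/(t + 1)**2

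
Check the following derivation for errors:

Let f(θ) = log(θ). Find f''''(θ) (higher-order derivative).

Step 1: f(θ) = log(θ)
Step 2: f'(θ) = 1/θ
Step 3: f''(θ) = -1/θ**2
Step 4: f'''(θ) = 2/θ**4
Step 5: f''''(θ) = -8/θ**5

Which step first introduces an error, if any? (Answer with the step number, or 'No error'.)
Step 4

Step 4 is incorrect due to a wrong exponent.
The step shows: 2/θ**4
The correct value should be: 2/θ**3

Explanation: The exponent -3 on θ was incorrectly written as -4: the term 2/θ**3 was incorrectly written as 2/θ**4
The later steps are derived from this incorrect expression, so the error originates in Step 4.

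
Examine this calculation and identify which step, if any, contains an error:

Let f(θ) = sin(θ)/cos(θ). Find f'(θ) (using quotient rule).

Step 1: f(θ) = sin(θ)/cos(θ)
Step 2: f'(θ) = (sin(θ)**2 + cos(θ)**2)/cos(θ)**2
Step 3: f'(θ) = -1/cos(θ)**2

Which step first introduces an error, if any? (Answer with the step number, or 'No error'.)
Step 3

Step 3 is incorrect due to a sign flip.
The step shows: -1/cos(θ)**2
The correct value should be: cos(θ)**(-2)

Explanation: The sign of the whole expression was flipped: the term cos(θ)**(-2) was incorrectly written as -1/cos(θ)**2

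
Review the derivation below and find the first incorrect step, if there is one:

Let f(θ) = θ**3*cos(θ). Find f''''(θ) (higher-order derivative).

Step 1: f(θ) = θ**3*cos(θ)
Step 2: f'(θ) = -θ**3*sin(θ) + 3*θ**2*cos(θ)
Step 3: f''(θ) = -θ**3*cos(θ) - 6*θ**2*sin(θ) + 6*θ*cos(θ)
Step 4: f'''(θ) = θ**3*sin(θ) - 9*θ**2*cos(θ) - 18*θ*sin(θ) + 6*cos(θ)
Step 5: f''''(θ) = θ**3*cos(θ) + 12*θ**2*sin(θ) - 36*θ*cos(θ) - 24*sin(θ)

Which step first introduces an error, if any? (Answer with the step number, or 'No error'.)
No error

All steps in this derivation are correct.
The final answer f''''(θ) = θ**3*cos(θ) + 12*θ**2*sin(θ) - 36*θ*cos(θ) - 24*sin(θ) is valid.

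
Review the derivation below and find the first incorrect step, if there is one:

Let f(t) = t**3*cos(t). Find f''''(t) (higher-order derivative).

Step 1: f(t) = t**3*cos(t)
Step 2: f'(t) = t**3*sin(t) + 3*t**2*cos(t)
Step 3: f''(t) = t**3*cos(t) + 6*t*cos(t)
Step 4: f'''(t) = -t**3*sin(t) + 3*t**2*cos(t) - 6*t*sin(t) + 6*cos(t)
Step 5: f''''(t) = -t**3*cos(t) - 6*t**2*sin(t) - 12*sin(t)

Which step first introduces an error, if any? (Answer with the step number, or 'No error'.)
Step 2

Step 2 is incorrect due to a sign flip.
The step shows: t**3*sin(t) + 3*t**2*cos(t)
The correct value should be: -t**3*sin(t) + 3*t**2*cos(t)

Explanation: The sign of one term was flipped: the term -t**3*sin(t) was incorrectly written as t**3*sin(t)
The later steps are derived from this incorrect expression, so the error originates in Step 2.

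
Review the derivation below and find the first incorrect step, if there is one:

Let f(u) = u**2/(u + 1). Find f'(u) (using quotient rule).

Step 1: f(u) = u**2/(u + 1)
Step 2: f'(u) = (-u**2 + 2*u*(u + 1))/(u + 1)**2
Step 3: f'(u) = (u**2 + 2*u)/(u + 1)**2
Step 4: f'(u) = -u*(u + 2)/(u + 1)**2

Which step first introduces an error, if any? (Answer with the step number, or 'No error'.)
Step 4

Step 4 is incorrect due to a sign flip.
The step shows: -u*(u + 2)/(u + 1)**2
The correct value should be: u*(u + 2)/(u + 1)**2

Explanation: The sign of the whole expression was flipped: the term u*(u + 2)/(u + 1)**2 was incorrectly written as -u*(u + 2)/(u + 1)**2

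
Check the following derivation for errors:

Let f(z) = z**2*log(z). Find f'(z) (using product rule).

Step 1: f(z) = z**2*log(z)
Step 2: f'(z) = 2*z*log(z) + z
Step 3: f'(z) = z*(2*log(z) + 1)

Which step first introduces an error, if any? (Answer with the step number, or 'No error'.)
No error

All steps in this derivation are correct.
The final answer f'(z) = z*(2*log(z) + 1) is valid.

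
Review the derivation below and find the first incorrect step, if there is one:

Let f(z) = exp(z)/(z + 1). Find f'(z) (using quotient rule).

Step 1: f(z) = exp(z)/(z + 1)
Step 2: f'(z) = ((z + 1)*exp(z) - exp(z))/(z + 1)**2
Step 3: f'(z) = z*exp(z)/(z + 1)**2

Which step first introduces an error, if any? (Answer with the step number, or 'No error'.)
No error

All steps in this derivation are correct.
The final answer f'(z) = z*exp(z)/(z + 1)**2 is valid.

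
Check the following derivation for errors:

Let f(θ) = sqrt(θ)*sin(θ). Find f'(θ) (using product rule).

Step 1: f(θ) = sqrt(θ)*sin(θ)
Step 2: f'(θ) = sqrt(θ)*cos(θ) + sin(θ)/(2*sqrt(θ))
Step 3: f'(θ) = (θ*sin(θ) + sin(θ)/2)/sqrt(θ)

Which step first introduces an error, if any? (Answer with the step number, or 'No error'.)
Step 3

Step 3 is incorrect due to a wrong trig function.
The step shows: (θ*sin(θ) + sin(θ)/2)/sqrt(θ)
The correct value should be: (θ*cos(θ) + sin(θ)/2)/sqrt(θ)

Explanation: cos(θ) was incorrectly written as sin(θ): the term (θ*cos(θ) + sin(θ)/2)/sqrt(θ) was incorrectly written as (θ*sin(θ) + sin(θ)/2)/sqrt(θ)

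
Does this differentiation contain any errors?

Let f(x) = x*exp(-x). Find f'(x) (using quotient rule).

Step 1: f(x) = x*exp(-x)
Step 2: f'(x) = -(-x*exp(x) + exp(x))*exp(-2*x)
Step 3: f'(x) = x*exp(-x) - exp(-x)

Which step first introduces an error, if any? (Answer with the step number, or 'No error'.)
Step 2

Step 2 is incorrect due to a sign flip.
The step shows: -(-x*exp(x) + exp(x))*exp(-2*x)
The correct value should be: (-x*exp(x) + exp(x))*exp(-2*x)

Explanation: The sign of the whole expression was flipped: the term (-x*exp(x) + exp(x))*exp(-2*x) was incorrectly written as -(-x*exp(x) + exp(x))*exp(-2*x)
The later steps are derived from this incorrect expression, so the error originates in Step 2.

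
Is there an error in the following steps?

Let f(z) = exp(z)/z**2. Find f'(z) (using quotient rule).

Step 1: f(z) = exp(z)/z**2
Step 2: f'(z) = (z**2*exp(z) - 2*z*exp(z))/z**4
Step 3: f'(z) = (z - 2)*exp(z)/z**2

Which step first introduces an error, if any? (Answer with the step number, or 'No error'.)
Step 3

Step 3 is incorrect due to a wrong exponent.
The step shows: (z - 2)*exp(z)/z**2
The correct value should be: (z - 2)*exp(z)/z**3

Explanation: The exponent -3 on z was incorrectly written as -2: the term (z - 2)*exp(z)/z**3 was incorrectly written as (z - 2)*exp(z)/z**2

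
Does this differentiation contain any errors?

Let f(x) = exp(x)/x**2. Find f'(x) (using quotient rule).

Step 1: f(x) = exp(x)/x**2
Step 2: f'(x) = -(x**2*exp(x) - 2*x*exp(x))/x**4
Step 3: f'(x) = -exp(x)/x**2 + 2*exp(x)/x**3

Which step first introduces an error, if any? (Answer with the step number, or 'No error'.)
Step 2

Step 2 is incorrect due to a sign flip.
The step shows: -(x**2*exp(x) - 2*x*exp(x))/x**4
The correct value should be: (x**2*exp(x) - 2*x*exp(x))/x**4

Explanation: The sign of the whole expression was flipped: the term (x**2*exp(x) - 2*x*exp(x))/x**4 was incorrectly written as -(x**2*exp(x) - 2*x*exp(x))/x**4
The later steps are derived from this incorrect expression, so the error originates in Step 2.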